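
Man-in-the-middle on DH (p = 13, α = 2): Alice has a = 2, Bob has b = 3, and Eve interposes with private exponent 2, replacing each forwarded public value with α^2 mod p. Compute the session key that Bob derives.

12

Bob receives Eve's public value M = 2^2 mod 13 instead of the honest one.
2^1 ≡ 2 (mod 13)
2^2 = (2^1)^2 ≡ 2^2 = 4 ≡ 4 (mod 13)
So M = 4. Bob computes K = M^3 mod 13.
4^1 ≡ 4 (mod 13)
4^2 = (4^1)^2 ≡ 4^2 = 16 ≡ 3 (mod 13)
4^3 = 4^2 · 4^1 ≡ 3 · 4 ≡ 12 (mod 13).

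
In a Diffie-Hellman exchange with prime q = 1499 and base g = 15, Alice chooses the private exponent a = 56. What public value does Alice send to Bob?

Public value = 15^56 mod 1499.
15^1 ≡ 15 (mod 1499)
15^2 = (15^1)^2 ≡ 15^2 = 225 ≡ 225 (mod 1499)
15^4 = (15^2)^2 ≡ 225^2 = 50625 ≡ 1158 (mod 1499)
15^8 = (15^4)^2 ≡ 1158^2 = 1340964 ≡ 858 (mod 1499)
15^16 = (15^8)^2 ≡ 858^2 = 736164 ≡ 155 (mod 1499)
15^32 = (15^16)^2 ≡ 155^2 = 24025 ≡ 41 (mod 1499)
15^56 = 15^32 · 15^16 · 15^8 ≡ 41 · 155 · 858 ≡ 727 (mod 1499).

727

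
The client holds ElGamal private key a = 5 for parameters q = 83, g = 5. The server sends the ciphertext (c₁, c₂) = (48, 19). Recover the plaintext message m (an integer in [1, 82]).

Shared mask s = c₁^a mod q = 48^5 mod 83.
48^1 ≡ 48 (mod 83)
48^2 = (48^1)^2 ≡ 48^2 = 2304 ≡ 63 (mod 83)
48^4 = (48^2)^2 ≡ 63^2 = 3969 ≡ 68 (mod 83)
48^5 = 48^4 · 48^1 ≡ 68 · 48 ≡ 27 (mod 83).
So s = 27; s⁻¹ ≡ 40 (mod 83).
m = c₂ · s⁻¹ mod 83 = 19 · 40 mod 83 = 13.

13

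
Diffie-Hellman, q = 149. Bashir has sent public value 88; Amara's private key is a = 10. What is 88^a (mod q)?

Shared key K = 88^10 mod 149.
88^1 ≡ 88 (mod 149)
88^2 = (88^1)^2 ≡ 88^2 = 7744 ≡ 145 (mod 149)
88^4 = (88^2)^2 ≡ 145^2 = 21025 ≡ 16 (mod 149)
88^8 = (88^4)^2 ≡ 16^2 = 256 ≡ 107 (mod 149)
88^10 = 88^8 · 88^2 ≡ 107 · 145 ≡ 19 (mod 149).

19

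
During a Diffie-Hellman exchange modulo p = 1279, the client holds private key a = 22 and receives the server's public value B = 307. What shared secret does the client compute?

Shared key K = 307^22 mod 1279.
307^1 ≡ 307 (mod 1279)
307^2 = (307^1)^2 ≡ 307^2 = 94249 ≡ 882 (mod 1279)
307^4 = (307^2)^2 ≡ 882^2 = 777924 ≡ 292 (mod 1279)
307^8 = (307^4)^2 ≡ 292^2 = 85264 ≡ 850 (mod 1279)
307^16 = (307^8)^2 ≡ 850^2 = 722500 ≡ 1144 (mod 1279)
307^22 = 307^16 · 307^4 · 307^2 ≡ 1144 · 292 · 882 ≡ 1175 (mod 1279).

1175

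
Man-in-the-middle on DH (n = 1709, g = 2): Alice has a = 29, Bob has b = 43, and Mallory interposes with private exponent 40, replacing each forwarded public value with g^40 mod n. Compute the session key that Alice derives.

929

Alice receives Mallory's public value M = 2^40 mod 1709 instead of the honest one.
2^1 ≡ 2 (mod 1709)
2^2 = (2^1)^2 ≡ 2^2 = 4 ≡ 4 (mod 1709)
2^4 = (2^2)^2 ≡ 4^2 = 16 ≡ 16 (mod 1709)
2^8 = (2^4)^2 ≡ 16^2 = 256 ≡ 256 (mod 1709)
2^16 = (2^8)^2 ≡ 256^2 = 65536 ≡ 594 (mod 1709)
2^32 = (2^16)^2 ≡ 594^2 = 352836 ≡ 782 (mod 1709)
2^40 = 2^32 · 2^8 ≡ 782 · 256 ≡ 239 (mod 1709).
So M = 239. Alice computes K = M^29 mod 1709.
239^1 ≡ 239 (mod 1709)
239^2 = (239^1)^2 ≡ 239^2 = 57121 ≡ 724 (mod 1709)
239^4 = (239^2)^2 ≡ 724^2 = 524176 ≡ 1222 (mod 1709)
239^8 = (239^4)^2 ≡ 1222^2 = 1493284 ≡ 1327 (mod 1709)
239^16 = (239^8)^2 ≡ 1327^2 = 1760929 ≡ 659 (mod 1709)
239^29 = 239^16 · 239^8 · 239^4 · 239^1 ≡ 659 · 1327 · 1222 · 239 ≡ 929 (mod 1709).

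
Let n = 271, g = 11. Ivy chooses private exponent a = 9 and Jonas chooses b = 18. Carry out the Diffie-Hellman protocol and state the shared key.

Ivy sends A = g^a mod n = 11^9 mod 271.
11^1 ≡ 11 (mod 271)
11^2 = (11^1)^2 ≡ 11^2 = 121 ≡ 121 (mod 271)
11^4 = (11^2)^2 ≡ 121^2 = 14641 ≡ 7 (mod 271)
11^8 = (11^4)^2 ≡ 7^2 = 49 ≡ 49 (mod 271)
11^9 = 11^8 · 11^1 ≡ 49 · 11 ≡ 268 (mod 271).
So A = 268. Jonas then computes K = A^b mod n = 268^18 mod 271.
268^1 ≡ 268 (mod 271)
268^2 = (268^1)^2 ≡ 268^2 = 71824 ≡ 9 (mod 271)
268^4 = (268^2)^2 ≡ 9^2 = 81 ≡ 81 (mod 271)
268^8 = (268^4)^2 ≡ 81^2 = 6561 ≡ 57 (mod 271)
268^16 = (268^8)^2 ≡ 57^2 = 3249 ≡ 268 (mod 271)
268^18 = 268^16 · 268^2 ≡ 268 · 9 ≡ 244 (mod 271).

244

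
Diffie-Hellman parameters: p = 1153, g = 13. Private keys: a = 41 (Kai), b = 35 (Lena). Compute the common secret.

427

Lena sends B = g^b mod p = 13^35 mod 1153.
13^1 ≡ 13 (mod 1153)
13^2 = (13^1)^2 ≡ 13^2 = 169 ≡ 169 (mod 1153)
13^4 = (13^2)^2 ≡ 169^2 = 28561 ≡ 889 (mod 1153)
13^8 = (13^4)^2 ≡ 889^2 = 790321 ≡ 516 (mod 1153)
13^16 = (13^8)^2 ≡ 516^2 = 266256 ≡ 1066 (mod 1153)
13^32 = (13^16)^2 ≡ 1066^2 = 1136356 ≡ 651 (mod 1153)
13^35 = 13^32 · 13^2 · 13^1 ≡ 651 · 169 · 13 ≡ 527 (mod 1153).
So B = 527. Kai then computes K = B^a mod p = 527^41 mod 1153.
527^1 ≡ 527 (mod 1153)
527^2 = (527^1)^2 ≡ 527^2 = 277729 ≡ 1009 (mod 1153)
527^4 = (527^2)^2 ≡ 1009^2 = 1018081 ≡ 1135 (mod 1153)
527^8 = (527^4)^2 ≡ 1135^2 = 1288225 ≡ 324 (mod 1153)
527^16 = (527^8)^2 ≡ 324^2 = 104976 ≡ 53 (mod 1153)
527^32 = (527^16)^2 ≡ 53^2 = 2809 ≡ 503 (mod 1153)
527^41 = 527^32 · 527^8 · 527^1 ≡ 503 · 324 · 527 ≡ 427 (mod 1153).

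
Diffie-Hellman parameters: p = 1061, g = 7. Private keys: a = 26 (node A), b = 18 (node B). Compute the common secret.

6

Node A sends A = g^a mod p = 7^26 mod 1061.
7^1 ≡ 7 (mod 1061)
7^2 = (7^1)^2 ≡ 7^2 = 49 ≡ 49 (mod 1061)
7^4 = (7^2)^2 ≡ 49^2 = 2401 ≡ 279 (mod 1061)
7^8 = (7^4)^2 ≡ 279^2 = 77841 ≡ 388 (mod 1061)
7^16 = (7^8)^2 ≡ 388^2 = 150544 ≡ 943 (mod 1061)
7^26 = 7^16 · 7^8 · 7^2 ≡ 943 · 388 · 49 ≡ 599 (mod 1061).
So A = 599. Node B then computes K = A^b mod p = 599^18 mod 1061.
599^1 ≡ 599 (mod 1061)
599^2 = (599^1)^2 ≡ 599^2 = 358801 ≡ 183 (mod 1061)
599^4 = (599^2)^2 ≡ 183^2 = 33489 ≡ 598 (mod 1061)
599^8 = (599^4)^2 ≡ 598^2 = 357604 ≡ 47 (mod 1061)
599^16 = (599^8)^2 ≡ 47^2 = 2209 ≡ 87 (mod 1061)
599^18 = 599^16 · 599^2 ≡ 87 · 183 ≡ 6 (mod 1061).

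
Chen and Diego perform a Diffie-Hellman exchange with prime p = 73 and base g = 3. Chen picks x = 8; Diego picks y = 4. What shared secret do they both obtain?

64

Diego sends B = g^y mod p = 3^4 mod 73.
3^1 ≡ 3 (mod 73)
3^2 = (3^1)^2 ≡ 3^2 = 9 ≡ 9 (mod 73)
3^4 = (3^2)^2 ≡ 9^2 = 81 ≡ 8 (mod 73)
So B = 8. Chen then computes K = B^x mod p = 8^8 mod 73.
8^1 ≡ 8 (mod 73)
8^2 = (8^1)^2 ≡ 8^2 = 64 ≡ 64 (mod 73)
8^4 = (8^2)^2 ≡ 64^2 = 4096 ≡ 8 (mod 73)
8^8 = (8^4)^2 ≡ 8^2 = 64 ≡ 64 (mod 73)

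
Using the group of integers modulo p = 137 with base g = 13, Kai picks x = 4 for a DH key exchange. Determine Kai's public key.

Public value = 13^{4} \pmod{137}.
13^1 ≡ 13 (mod 137)
13^2 = (13^1)^2 ≡ 13^2 = 169 ≡ 32 (mod 137)
13^4 = (13^2)^2 ≡ 32^2 = 1024 ≡ 65 (mod 137)

65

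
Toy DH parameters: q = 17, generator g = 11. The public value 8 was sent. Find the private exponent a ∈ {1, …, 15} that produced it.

6

Try successive powers of 11 modulo 17:
11^1 ≡ 11
11^2 ≡ 2
11^3 ≡ 5
11^4 ≡ 4
11^5 ≡ 10
11^6 ≡ 8
Found: a = 6.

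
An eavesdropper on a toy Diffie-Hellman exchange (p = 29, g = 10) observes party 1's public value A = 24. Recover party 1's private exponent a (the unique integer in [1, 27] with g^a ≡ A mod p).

Try successive powers of 10 modulo 29:
10^1 ≡ 10
10^2 ≡ 13
10^3 ≡ 14
10^4 ≡ 24
Found: a = 4.

4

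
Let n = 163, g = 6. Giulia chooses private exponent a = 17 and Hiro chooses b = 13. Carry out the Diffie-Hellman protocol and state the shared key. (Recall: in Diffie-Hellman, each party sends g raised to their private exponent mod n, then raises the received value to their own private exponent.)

Giulia sends A = g^a mod n = 6^17 mod 163.
6^1 ≡ 6 (mod 163)
6^2 = (6^1)^2 ≡ 6^2 = 36 ≡ 36 (mod 163)
6^4 = (6^2)^2 ≡ 36^2 = 1296 ≡ 155 (mod 163)
6^8 = (6^4)^2 ≡ 155^2 = 24025 ≡ 64 (mod 163)
6^16 = (6^8)^2 ≡ 64^2 = 4096 ≡ 21 (mod 163)
6^17 = 6^16 · 6^1 ≡ 21 · 6 ≡ 126 (mod 163).
So A = 126. Hiro then computes K = A^b mod n = 126^13 mod 163.
126^1 ≡ 126 (mod 163)
126^2 = (126^1)^2 ≡ 126^2 = 15876 ≡ 65 (mod 163)
126^4 = (126^2)^2 ≡ 65^2 = 4225 ≡ 150 (mod 163)
126^8 = (126^4)^2 ≡ 150^2 = 22500 ≡ 6 (mod 163)
126^13 = 126^8 · 126^4 · 126^1 ≡ 6 · 150 · 126 ≡ 115 (mod 163).

115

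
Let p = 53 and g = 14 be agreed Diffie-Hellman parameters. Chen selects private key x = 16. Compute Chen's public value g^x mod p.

Public value = 14^16 mod 53.
14^1 ≡ 14 (mod 53)
14^2 = (14^1)^2 ≡ 14^2 = 196 ≡ 37 (mod 53)
14^4 = (14^2)^2 ≡ 37^2 = 1369 ≡ 44 (mod 53)
14^8 = (14^4)^2 ≡ 44^2 = 1936 ≡ 28 (mod 53)
14^16 = (14^8)^2 ≡ 28^2 = 784 ≡ 42 (mod 53)

42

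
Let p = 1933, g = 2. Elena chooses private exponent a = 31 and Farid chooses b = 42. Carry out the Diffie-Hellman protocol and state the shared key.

Farid sends B = g^b mod p = 2^42 mod 1933.
2^1 ≡ 2 (mod 1933)
2^2 = (2^1)^2 ≡ 2^2 = 4 ≡ 4 (mod 1933)
2^4 = (2^2)^2 ≡ 4^2 = 16 ≡ 16 (mod 1933)
2^8 = (2^4)^2 ≡ 16^2 = 256 ≡ 256 (mod 1933)
2^16 = (2^8)^2 ≡ 256^2 = 65536 ≡ 1747 (mod 1933)
2^32 = (2^16)^2 ≡ 1747^2 = 3052009 ≡ 1735 (mod 1933)
2^42 = 2^32 · 2^8 · 2^2 ≡ 1735 · 256 · 4 ≡ 213 (mod 1933).
So B = 213. Elena then computes K = B^a mod p = 213^31 mod 1933.
213^1 ≡ 213 (mod 1933)
213^2 = (213^1)^2 ≡ 213^2 = 45369 ≡ 910 (mod 1933)
213^4 = (213^2)^2 ≡ 910^2 = 828100 ≡ 776 (mod 1933)
213^8 = (213^4)^2 ≡ 776^2 = 602176 ≡ 1013 (mod 1933)
213^16 = (213^8)^2 ≡ 1013^2 = 1026169 ≡ 1679 (mod 1933)
213^31 = 213^16 · 213^8 · 213^4 · 213^2 · 213^1 ≡ 1679 · 1013 · 776 · 910 · 213 ≡ 920 (mod 1933).

920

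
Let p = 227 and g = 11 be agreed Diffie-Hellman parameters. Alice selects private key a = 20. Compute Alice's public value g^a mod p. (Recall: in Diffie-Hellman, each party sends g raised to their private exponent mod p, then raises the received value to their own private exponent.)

Public value = 11^20 mod 227.
11^1 ≡ 11 (mod 227)
11^2 = (11^1)^2 ≡ 11^2 = 121 ≡ 121 (mod 227)
11^4 = (11^2)^2 ≡ 121^2 = 14641 ≡ 113 (mod 227)
11^8 = (11^4)^2 ≡ 113^2 = 12769 ≡ 57 (mod 227)
11^16 = (11^8)^2 ≡ 57^2 = 3249 ≡ 71 (mod 227)
11^20 = 11^16 · 11^4 ≡ 71 · 113 ≡ 78 (mod 227).

78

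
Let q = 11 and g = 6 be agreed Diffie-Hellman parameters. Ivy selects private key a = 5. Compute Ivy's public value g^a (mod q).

Public value = 6^5 (mod 11).
6^1 ≡ 6 (mod 11)
6^2 = (6^1)^2 ≡ 6^2 = 36 ≡ 3 (mod 11)
6^4 = (6^2)^2 ≡ 3^2 = 9 ≡ 9 (mod 11)
6^5 = 6^4 · 6^1 ≡ 9 · 6 ≡ 10 (mod 11).

10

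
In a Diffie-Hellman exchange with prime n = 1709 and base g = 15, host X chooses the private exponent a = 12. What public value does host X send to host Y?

Public value = 15^12 (mod 1709).
15^1 ≡ 15 (mod 1709)
15^2 = (15^1)^2 ≡ 15^2 = 225 ≡ 225 (mod 1709)
15^4 = (15^2)^2 ≡ 225^2 = 50625 ≡ 1064 (mod 1709)
15^8 = (15^4)^2 ≡ 1064^2 = 1132096 ≡ 738 (mod 1709)
15^12 = 15^8 · 15^4 ≡ 738 · 1064 ≡ 801 (mod 1709).

801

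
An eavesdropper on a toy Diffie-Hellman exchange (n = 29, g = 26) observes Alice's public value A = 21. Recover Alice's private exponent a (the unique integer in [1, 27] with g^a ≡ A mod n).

23

Try successive powers of 26 modulo 29:
26^1 ≡ 26
26^2 ≡ 9
26^3 ≡ 2
26^4 ≡ 23
26^5 ≡ 18
26^6 ≡ 4
26^7 ≡ 17
26^8 ≡ 7
26^9 ≡ 8
26^10 ≡ 5
26^11 ≡ 14
26^12 ≡ 16
26^13 ≡ 10
26^14 ≡ 28
26^15 ≡ 3
26^16 ≡ 20
26^17 ≡ 27
26^18 ≡ 6
26^19 ≡ 11
26^20 ≡ 25
26^21 ≡ 12
26^22 ≡ 22
26^23 ≡ 21
Found: a = 23.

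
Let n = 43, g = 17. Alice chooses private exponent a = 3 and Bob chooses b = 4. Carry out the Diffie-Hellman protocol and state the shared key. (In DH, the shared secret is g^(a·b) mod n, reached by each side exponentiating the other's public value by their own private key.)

Alice sends A = g^a mod n = 17^3 mod 43.
17^1 ≡ 17 (mod 43)
17^2 = (17^1)^2 ≡ 17^2 = 289 ≡ 31 (mod 43)
17^3 = 17^2 · 17^1 ≡ 31 · 17 ≡ 11 (mod 43).
So A = 11. Bob then computes K = A^b mod n = 11^4 mod 43.
11^1 ≡ 11 (mod 43)
11^2 = (11^1)^2 ≡ 11^2 = 121 ≡ 35 (mod 43)
11^4 = (11^2)^2 ≡ 35^2 = 1225 ≡ 21 (mod 43)

21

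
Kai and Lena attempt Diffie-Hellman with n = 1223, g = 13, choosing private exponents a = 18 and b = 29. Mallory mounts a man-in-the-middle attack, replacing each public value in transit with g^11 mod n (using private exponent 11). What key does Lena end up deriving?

Lena receives Mallory's public value M = 13^11 mod 1223 instead of the honest one.
13^1 ≡ 13 (mod 1223)
13^2 = (13^1)^2 ≡ 13^2 = 169 ≡ 169 (mod 1223)
13^4 = (13^2)^2 ≡ 169^2 = 28561 ≡ 432 (mod 1223)
13^8 = (13^4)^2 ≡ 432^2 = 186624 ≡ 728 (mod 1223)
13^11 = 13^8 · 13^2 · 13^1 ≡ 728 · 169 · 13 ≡ 955 (mod 1223).
So M = 955. Lena computes K = M^29 mod 1223.
955^1 ≡ 955 (mod 1223)
955^2 = (955^1)^2 ≡ 955^2 = 912025 ≡ 890 (mod 1223)
955^4 = (955^2)^2 ≡ 890^2 = 792100 ≡ 819 (mod 1223)
955^8 = (955^4)^2 ≡ 819^2 = 670761 ≡ 557 (mod 1223)
955^16 = (955^8)^2 ≡ 557^2 = 310249 ≡ 830 (mod 1223)
955^29 = 955^16 · 955^8 · 955^4 · 955^1 ≡ 830 · 557 · 819 · 955 ≡ 584 (mod 1223).

584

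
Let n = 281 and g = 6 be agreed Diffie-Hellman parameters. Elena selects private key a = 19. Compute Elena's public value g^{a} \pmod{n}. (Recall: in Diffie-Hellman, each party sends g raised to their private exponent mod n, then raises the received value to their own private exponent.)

99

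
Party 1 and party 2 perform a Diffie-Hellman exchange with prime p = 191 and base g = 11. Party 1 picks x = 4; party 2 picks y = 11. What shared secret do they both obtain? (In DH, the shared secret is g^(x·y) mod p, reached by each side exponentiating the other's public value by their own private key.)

Party 1 sends A = g^x mod p = 11^4 mod 191.
11^1 ≡ 11 (mod 191)
11^2 = (11^1)^2 ≡ 11^2 = 121 ≡ 121 (mod 191)
11^4 = (11^2)^2 ≡ 121^2 = 14641 ≡ 125 (mod 191)
So A = 125. Party 2 then computes K = A^y mod p = 125^11 mod 191.
125^1 ≡ 125 (mod 191)
125^2 = (125^1)^2 ≡ 125^2 = 15625 ≡ 154 (mod 191)
125^4 = (125^2)^2 ≡ 154^2 = 23716 ≡ 32 (mod 191)
125^8 = (125^4)^2 ≡ 32^2 = 1024 ≡ 69 (mod 191)
125^11 = 125^8 · 125^2 · 125^1 ≡ 69 · 154 · 125 ≡ 36 (mod 191).

36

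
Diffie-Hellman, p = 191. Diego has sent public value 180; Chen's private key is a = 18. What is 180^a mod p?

52

Shared key K = 180^18 mod 191.
180^1 ≡ 180 (mod 191)
180^2 = (180^1)^2 ≡ 180^2 = 32400 ≡ 121 (mod 191)
180^4 = (180^2)^2 ≡ 121^2 = 14641 ≡ 125 (mod 191)
180^8 = (180^4)^2 ≡ 125^2 = 15625 ≡ 154 (mod 191)
180^16 = (180^8)^2 ≡ 154^2 = 23716 ≡ 32 (mod 191)
180^18 = 180^16 · 180^2 ≡ 32 · 121 ≡ 52 (mod 191).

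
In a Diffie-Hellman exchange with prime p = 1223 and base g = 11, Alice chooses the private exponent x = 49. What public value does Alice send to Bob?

704

Public value = 11^49 mod 1223.
11^1 ≡ 11 (mod 1223)
11^2 = (11^1)^2 ≡ 11^2 = 121 ≡ 121 (mod 1223)
11^4 = (11^2)^2 ≡ 121^2 = 14641 ≡ 1188 (mod 1223)
11^8 = (11^4)^2 ≡ 1188^2 = 1411344 ≡ 2 (mod 1223)
11^16 = (11^8)^2 ≡ 2^2 = 4 ≡ 4 (mod 1223)
11^32 = (11^16)^2 ≡ 4^2 = 16 ≡ 16 (mod 1223)
11^49 = 11^32 · 11^16 · 11^1 ≡ 16 · 4 · 11 ≡ 704 (mod 1223).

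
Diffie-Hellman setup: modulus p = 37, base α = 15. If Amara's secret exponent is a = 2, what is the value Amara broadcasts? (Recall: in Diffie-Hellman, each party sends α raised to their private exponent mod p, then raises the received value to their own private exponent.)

3

Public value = 15^2 (mod 37).
15^1 ≡ 15 (mod 37)
15^2 = (15^1)^2 ≡ 15^2 = 225 ≡ 3 (mod 37)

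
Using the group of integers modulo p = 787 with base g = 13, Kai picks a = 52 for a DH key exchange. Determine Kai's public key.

Public value = 13^52 mod 787.
13^1 ≡ 13 (mod 787)
13^2 = (13^1)^2 ≡ 13^2 = 169 ≡ 169 (mod 787)
13^4 = (13^2)^2 ≡ 169^2 = 28561 ≡ 229 (mod 787)
13^8 = (13^4)^2 ≡ 229^2 = 52441 ≡ 499 (mod 787)
13^16 = (13^8)^2 ≡ 499^2 = 249001 ≡ 309 (mod 787)
13^32 = (13^16)^2 ≡ 309^2 = 95481 ≡ 254 (mod 787)
13^52 = 13^32 · 13^16 · 13^4 ≡ 254 · 309 · 229 ≡ 575 (mod 787).

575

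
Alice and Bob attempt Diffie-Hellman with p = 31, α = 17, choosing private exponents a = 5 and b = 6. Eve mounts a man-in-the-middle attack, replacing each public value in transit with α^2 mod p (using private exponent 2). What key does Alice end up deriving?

Alice receives Eve's public value M = 17^2 mod 31 instead of the honest one.
17^1 ≡ 17 (mod 31)
17^2 = (17^1)^2 ≡ 17^2 = 289 ≡ 10 (mod 31)
So M = 10. Alice computes K = M^5 mod 31.
10^1 ≡ 10 (mod 31)
10^2 = (10^1)^2 ≡ 10^2 = 100 ≡ 7 (mod 31)
10^4 = (10^2)^2 ≡ 7^2 = 49 ≡ 18 (mod 31)
10^5 = 10^4 · 10^1 ≡ 18 · 10 ≡ 25 (mod 31).

25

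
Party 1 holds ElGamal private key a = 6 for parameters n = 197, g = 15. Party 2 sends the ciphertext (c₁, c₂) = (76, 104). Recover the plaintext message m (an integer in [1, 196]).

53

Shared mask s = c₁^a mod n = 76^6 mod 197.
76^1 ≡ 76 (mod 197)
76^2 = (76^1)^2 ≡ 76^2 = 5776 ≡ 63 (mod 197)
76^4 = (76^2)^2 ≡ 63^2 = 3969 ≡ 29 (mod 197)
76^6 = 76^4 · 76^2 ≡ 29 · 63 ≡ 54 (mod 197).
So s = 54; s⁻¹ ≡ 135 (mod 197).
m = c₂ · s⁻¹ mod 197 = 104 · 135 mod 197 = 53.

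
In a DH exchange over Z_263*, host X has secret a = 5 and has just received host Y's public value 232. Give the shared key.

240

Shared key K = 232^5 mod 263.
232^1 ≡ 232 (mod 263)
232^2 = (232^1)^2 ≡ 232^2 = 53824 ≡ 172 (mod 263)
232^4 = (232^2)^2 ≡ 172^2 = 29584 ≡ 128 (mod 263)
232^5 = 232^4 · 232^1 ≡ 128 · 232 ≡ 240 (mod 263).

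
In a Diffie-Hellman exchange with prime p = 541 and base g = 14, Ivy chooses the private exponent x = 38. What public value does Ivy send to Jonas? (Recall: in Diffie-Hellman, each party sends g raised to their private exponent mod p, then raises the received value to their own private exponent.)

Public value = 14^38 (mod 541).
14^1 ≡ 14 (mod 541)
14^2 = (14^1)^2 ≡ 14^2 = 196 ≡ 196 (mod 541)
14^4 = (14^2)^2 ≡ 196^2 = 38416 ≡ 5 (mod 541)
14^8 = (14^4)^2 ≡ 5^2 = 25 ≡ 25 (mod 541)
14^16 = (14^8)^2 ≡ 25^2 = 625 ≡ 84 (mod 541)
14^32 = (14^16)^2 ≡ 84^2 = 7056 ≡ 23 (mod 541)
14^38 = 14^32 · 14^4 · 14^2 ≡ 23 · 5 · 196 ≡ 359 (mod 541).

359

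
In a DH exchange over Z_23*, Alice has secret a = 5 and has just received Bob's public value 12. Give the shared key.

Shared key K = 12^5 mod 23.
12^1 ≡ 12 (mod 23)
12^2 = (12^1)^2 ≡ 12^2 = 144 ≡ 6 (mod 23)
12^4 = (12^2)^2 ≡ 6^2 = 36 ≡ 13 (mod 23)
12^5 = 12^4 · 12^1 ≡ 13 · 12 ≡ 18 (mod 23).

18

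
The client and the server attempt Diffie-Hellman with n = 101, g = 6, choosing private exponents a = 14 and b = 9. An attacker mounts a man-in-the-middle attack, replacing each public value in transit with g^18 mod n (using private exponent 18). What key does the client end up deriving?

The client receives an attacker's public value M = 6^18 mod 101 instead of the honest one.
6^1 ≡ 6 (mod 101)
6^2 = (6^1)^2 ≡ 6^2 = 36 ≡ 36 (mod 101)
6^4 = (6^2)^2 ≡ 36^2 = 1296 ≡ 84 (mod 101)
6^8 = (6^4)^2 ≡ 84^2 = 7056 ≡ 87 (mod 101)
6^16 = (6^8)^2 ≡ 87^2 = 7569 ≡ 95 (mod 101)
6^18 = 6^16 · 6^2 ≡ 95 · 36 ≡ 87 (mod 101).
So M = 87. The client computes K = M^14 mod 101.
87^1 ≡ 87 (mod 101)
87^2 = (87^1)^2 ≡ 87^2 = 7569 ≡ 95 (mod 101)
87^4 = (87^2)^2 ≡ 95^2 = 9025 ≡ 36 (mod 101)
87^8 = (87^4)^2 ≡ 36^2 = 1296 ≡ 84 (mod 101)
87^14 = 87^8 · 87^4 · 87^2 ≡ 84 · 36 · 95 ≡ 36 (mod 101).

36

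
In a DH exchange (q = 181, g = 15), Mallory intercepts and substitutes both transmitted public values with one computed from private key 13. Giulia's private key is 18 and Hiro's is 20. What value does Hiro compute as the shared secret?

Hiro receives Mallory's public value M = 15^13 mod 181 instead of the honest one.
15^1 ≡ 15 (mod 181)
15^2 = (15^1)^2 ≡ 15^2 = 225 ≡ 44 (mod 181)
15^4 = (15^2)^2 ≡ 44^2 = 1936 ≡ 126 (mod 181)
15^8 = (15^4)^2 ≡ 126^2 = 15876 ≡ 129 (mod 181)
15^13 = 15^8 · 15^4 · 15^1 ≡ 129 · 126 · 15 ≡ 3 (mod 181).
So M = 3. Hiro computes K = M^20 mod 181.
3^1 ≡ 3 (mod 181)
3^2 = (3^1)^2 ≡ 3^2 = 9 ≡ 9 (mod 181)
3^4 = (3^2)^2 ≡ 9^2 = 81 ≡ 81 (mod 181)
3^8 = (3^4)^2 ≡ 81^2 = 6561 ≡ 45 (mod 181)
3^16 = (3^8)^2 ≡ 45^2 = 2025 ≡ 34 (mod 181)
3^20 = 3^16 · 3^4 ≡ 34 · 81 ≡ 39 (mod 181).

39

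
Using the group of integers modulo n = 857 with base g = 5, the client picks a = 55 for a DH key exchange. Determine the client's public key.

Public value = 5^55 mod 857.
5^1 ≡ 5 (mod 857)
5^2 = (5^1)^2 ≡ 5^2 = 25 ≡ 25 (mod 857)
5^4 = (5^2)^2 ≡ 25^2 = 625 ≡ 625 (mod 857)
5^8 = (5^4)^2 ≡ 625^2 = 390625 ≡ 690 (mod 857)
5^16 = (5^8)^2 ≡ 690^2 = 476100 ≡ 465 (mod 857)
5^32 = (5^16)^2 ≡ 465^2 = 216225 ≡ 261 (mod 857)
5^55 = 5^32 · 5^16 · 5^4 · 5^2 · 5^1 ≡ 261 · 465 · 625 · 25 · 5 ≡ 19 (mod 857).

19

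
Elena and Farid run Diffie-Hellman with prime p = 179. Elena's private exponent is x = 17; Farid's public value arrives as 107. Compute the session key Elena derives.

Shared key K = 107^17 mod 179.
107^1 ≡ 107 (mod 179)
107^2 = (107^1)^2 ≡ 107^2 = 11449 ≡ 172 (mod 179)
107^4 = (107^2)^2 ≡ 172^2 = 29584 ≡ 49 (mod 179)
107^8 = (107^4)^2 ≡ 49^2 = 2401 ≡ 74 (mod 179)
107^16 = (107^8)^2 ≡ 74^2 = 5476 ≡ 106 (mod 179)
107^17 = 107^16 · 107^1 ≡ 106 · 107 ≡ 65 (mod 179).

65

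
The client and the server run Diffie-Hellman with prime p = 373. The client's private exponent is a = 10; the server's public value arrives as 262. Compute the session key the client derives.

41

Shared key K = 262^10 mod 373.
262^1 ≡ 262 (mod 373)
262^2 = (262^1)^2 ≡ 262^2 = 68644 ≡ 12 (mod 373)
262^4 = (262^2)^2 ≡ 12^2 = 144 ≡ 144 (mod 373)
262^8 = (262^4)^2 ≡ 144^2 = 20736 ≡ 221 (mod 373)
262^10 = 262^8 · 262^2 ≡ 221 · 12 ≡ 41 (mod 373).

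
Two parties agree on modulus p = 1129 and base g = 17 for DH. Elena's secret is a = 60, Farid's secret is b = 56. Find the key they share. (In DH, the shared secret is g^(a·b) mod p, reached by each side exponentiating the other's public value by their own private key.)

621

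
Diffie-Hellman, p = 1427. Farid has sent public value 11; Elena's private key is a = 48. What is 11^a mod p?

Shared key K = 11^48 mod 1427.
11^1 ≡ 11 (mod 1427)
11^2 = (11^1)^2 ≡ 11^2 = 121 ≡ 121 (mod 1427)
11^4 = (11^2)^2 ≡ 121^2 = 14641 ≡ 371 (mod 1427)
11^8 = (11^4)^2 ≡ 371^2 = 137641 ≡ 649 (mod 1427)
11^16 = (11^8)^2 ≡ 649^2 = 421201 ≡ 236 (mod 1427)
11^32 = (11^16)^2 ≡ 236^2 = 55696 ≡ 43 (mod 1427)
11^48 = 11^32 · 11^16 ≡ 43 · 236 ≡ 159 (mod 1427).

159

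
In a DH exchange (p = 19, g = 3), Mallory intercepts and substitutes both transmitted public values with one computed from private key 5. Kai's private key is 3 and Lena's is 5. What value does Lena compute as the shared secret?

2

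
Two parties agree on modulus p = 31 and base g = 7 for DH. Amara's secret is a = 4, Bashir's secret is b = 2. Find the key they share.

Bashir sends B = g^b mod p = 7^2 mod 31.
7^1 ≡ 7 (mod 31)
7^2 = (7^1)^2 ≡ 7^2 = 49 ≡ 18 (mod 31)
So B = 18. Amara then computes K = B^a mod p = 18^4 mod 31.
18^1 ≡ 18 (mod 31)
18^2 = (18^1)^2 ≡ 18^2 = 324 ≡ 14 (mod 31)
18^4 = (18^2)^2 ≡ 14^2 = 196 ≡ 10 (mod 31)

10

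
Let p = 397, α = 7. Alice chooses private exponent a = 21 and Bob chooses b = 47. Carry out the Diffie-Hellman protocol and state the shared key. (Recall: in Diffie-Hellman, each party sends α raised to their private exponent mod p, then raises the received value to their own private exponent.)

Alice sends A = α^a mod p = 7^21 mod 397.
7^1 ≡ 7 (mod 397)
7^2 = (7^1)^2 ≡ 7^2 = 49 ≡ 49 (mod 397)
7^4 = (7^2)^2 ≡ 49^2 = 2401 ≡ 19 (mod 397)
7^8 = (7^4)^2 ≡ 19^2 = 361 ≡ 361 (mod 397)
7^16 = (7^8)^2 ≡ 361^2 = 130321 ≡ 105 (mod 397)
7^21 = 7^16 · 7^4 · 7^1 ≡ 105 · 19 · 7 ≡ 70 (mod 397).
So A = 70. Bob then computes K = A^b mod p = 70^47 mod 397.
70^1 ≡ 70 (mod 397)
70^2 = (70^1)^2 ≡ 70^2 = 4900 ≡ 136 (mod 397)
70^4 = (70^2)^2 ≡ 136^2 = 18496 ≡ 234 (mod 397)
70^8 = (70^4)^2 ≡ 234^2 = 54756 ≡ 367 (mod 397)
70^16 = (70^8)^2 ≡ 367^2 = 134689 ≡ 106 (mod 397)
70^32 = (70^16)^2 ≡ 106^2 = 11236 ≡ 120 (mod 397)
70^47 = 70^32 · 70^8 · 70^4 · 70^2 · 70^1 ≡ 120 · 367 · 234 · 136 · 70 ≡ 125 (mod 397).

125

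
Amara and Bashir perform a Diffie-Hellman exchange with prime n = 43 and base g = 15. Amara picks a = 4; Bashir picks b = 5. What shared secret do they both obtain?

Amara sends A = g^a mod n = 15^4 mod 43.
15^1 ≡ 15 (mod 43)
15^2 = (15^1)^2 ≡ 15^2 = 225 ≡ 10 (mod 43)
15^4 = (15^2)^2 ≡ 10^2 = 100 ≡ 14 (mod 43)
So A = 14. Bashir then computes K = A^b mod n = 14^5 mod 43.
14^1 ≡ 14 (mod 43)
14^2 = (14^1)^2 ≡ 14^2 = 196 ≡ 24 (mod 43)
14^4 = (14^2)^2 ≡ 24^2 = 576 ≡ 17 (mod 43)
14^5 = 14^4 · 14^1 ≡ 17 · 14 ≡ 23 (mod 43).

23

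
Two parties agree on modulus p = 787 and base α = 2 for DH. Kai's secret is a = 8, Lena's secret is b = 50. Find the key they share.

659

Kai sends A = α^a mod p = 2^8 mod 787.
2^1 ≡ 2 (mod 787)
2^2 = (2^1)^2 ≡ 2^2 = 4 ≡ 4 (mod 787)
2^4 = (2^2)^2 ≡ 4^2 = 16 ≡ 16 (mod 787)
2^8 = (2^4)^2 ≡ 16^2 = 256 ≡ 256 (mod 787)
So A = 256. Lena then computes K = A^b mod p = 256^50 mod 787.
256^1 ≡ 256 (mod 787)
256^2 = (256^1)^2 ≡ 256^2 = 65536 ≡ 215 (mod 787)
256^4 = (256^2)^2 ≡ 215^2 = 46225 ≡ 579 (mod 787)
256^8 = (256^4)^2 ≡ 579^2 = 335241 ≡ 766 (mod 787)
256^16 = (256^8)^2 ≡ 766^2 = 586756 ≡ 441 (mod 787)
256^32 = (256^16)^2 ≡ 441^2 = 194481 ≡ 92 (mod 787)
256^50 = 256^32 · 256^16 · 256^2 ≡ 92 · 441 · 215 ≡ 659 (mod 787).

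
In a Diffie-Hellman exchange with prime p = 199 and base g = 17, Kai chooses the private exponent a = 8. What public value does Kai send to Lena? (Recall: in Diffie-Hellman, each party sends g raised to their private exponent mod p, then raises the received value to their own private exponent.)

98

Public value = 17^8 mod 199.
17^1 ≡ 17 (mod 199)
17^2 = (17^1)^2 ≡ 17^2 = 289 ≡ 90 (mod 199)
17^4 = (17^2)^2 ≡ 90^2 = 8100 ≡ 140 (mod 199)
17^8 = (17^4)^2 ≡ 140^2 = 19600 ≡ 98 (mod 199)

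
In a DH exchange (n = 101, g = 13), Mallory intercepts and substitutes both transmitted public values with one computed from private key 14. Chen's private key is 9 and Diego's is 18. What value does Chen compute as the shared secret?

Chen receives Mallory's public value M = 13^14 mod 101 instead of the honest one.
13^1 ≡ 13 (mod 101)
13^2 = (13^1)^2 ≡ 13^2 = 169 ≡ 68 (mod 101)
13^4 = (13^2)^2 ≡ 68^2 = 4624 ≡ 79 (mod 101)
13^8 = (13^4)^2 ≡ 79^2 = 6241 ≡ 80 (mod 101)
13^14 = 13^8 · 13^4 · 13^2 ≡ 80 · 79 · 68 ≡ 5 (mod 101).
So M = 5. Chen computes K = M^9 mod 101.
5^1 ≡ 5 (mod 101)
5^2 = (5^1)^2 ≡ 5^2 = 25 ≡ 25 (mod 101)
5^4 = (5^2)^2 ≡ 25^2 = 625 ≡ 19 (mod 101)
5^8 = (5^4)^2 ≡ 19^2 = 361 ≡ 58 (mod 101)
5^9 = 5^8 · 5^1 ≡ 58 · 5 ≡ 88 (mod 101).

88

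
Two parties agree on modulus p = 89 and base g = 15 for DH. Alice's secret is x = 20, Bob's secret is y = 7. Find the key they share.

Bob sends B = g^y mod p = 15^7 mod 89.
15^1 ≡ 15 (mod 89)
15^2 = (15^1)^2 ≡ 15^2 = 225 ≡ 47 (mod 89)
15^4 = (15^2)^2 ≡ 47^2 = 2209 ≡ 73 (mod 89)
15^7 = 15^4 · 15^2 · 15^1 ≡ 73 · 47 · 15 ≡ 23 (mod 89).
So B = 23. Alice then computes K = B^x mod p = 23^20 mod 89.
23^1 ≡ 23 (mod 89)
23^2 = (23^1)^2 ≡ 23^2 = 529 ≡ 84 (mod 89)
23^4 = (23^2)^2 ≡ 84^2 = 7056 ≡ 25 (mod 89)
23^8 = (23^4)^2 ≡ 25^2 = 625 ≡ 2 (mod 89)
23^16 = (23^8)^2 ≡ 2^2 = 4 ≡ 4 (mod 89)
23^20 = 23^16 · 23^4 ≡ 4 · 25 ≡ 11 (mod 89).

11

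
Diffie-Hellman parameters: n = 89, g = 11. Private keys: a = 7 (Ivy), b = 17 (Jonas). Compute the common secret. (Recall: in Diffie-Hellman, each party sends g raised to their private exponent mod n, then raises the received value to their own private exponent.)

25

Jonas sends B = g^b mod n = 11^17 mod 89.
11^1 ≡ 11 (mod 89)
11^2 = (11^1)^2 ≡ 11^2 = 121 ≡ 32 (mod 89)
11^4 = (11^2)^2 ≡ 32^2 = 1024 ≡ 45 (mod 89)
11^8 = (11^4)^2 ≡ 45^2 = 2025 ≡ 67 (mod 89)
11^16 = (11^8)^2 ≡ 67^2 = 4489 ≡ 39 (mod 89)
11^17 = 11^16 · 11^1 ≡ 39 · 11 ≡ 73 (mod 89).
So B = 73. Ivy then computes K = B^a mod n = 73^7 mod 89.
73^1 ≡ 73 (mod 89)
73^2 = (73^1)^2 ≡ 73^2 = 5329 ≡ 78 (mod 89)
73^4 = (73^2)^2 ≡ 78^2 = 6084 ≡ 32 (mod 89)
73^7 = 73^4 · 73^2 · 73^1 ≡ 32 · 78 · 73 ≡ 25 (mod 89).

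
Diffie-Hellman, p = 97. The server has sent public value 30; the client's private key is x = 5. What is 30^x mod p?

Shared key K = 30^5 mod 97.
30^1 ≡ 30 (mod 97)
30^2 = (30^1)^2 ≡ 30^2 = 900 ≡ 27 (mod 97)
30^4 = (30^2)^2 ≡ 27^2 = 729 ≡ 50 (mod 97)
30^5 = 30^4 · 30^1 ≡ 50 · 30 ≡ 45 (mod 97).

45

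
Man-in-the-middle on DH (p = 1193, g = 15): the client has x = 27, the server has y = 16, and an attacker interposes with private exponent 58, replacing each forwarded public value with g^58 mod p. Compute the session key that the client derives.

485

The client receives an attacker's public value M = 15^58 mod 1193 instead of the honest one.
15^1 ≡ 15 (mod 1193)
15^2 = (15^1)^2 ≡ 15^2 = 225 ≡ 225 (mod 1193)
15^4 = (15^2)^2 ≡ 225^2 = 50625 ≡ 519 (mod 1193)
15^8 = (15^4)^2 ≡ 519^2 = 269361 ≡ 936 (mod 1193)
15^16 = (15^8)^2 ≡ 936^2 = 876096 ≡ 434 (mod 1193)
15^32 = (15^16)^2 ≡ 434^2 = 188356 ≡ 1055 (mod 1193)
15^58 = 15^32 · 15^16 · 15^8 · 15^2 ≡ 1055 · 434 · 936 · 225 ≡ 953 (mod 1193).
So M = 953. The client computes K = M^27 mod 1193.
953^1 ≡ 953 (mod 1193)
953^2 = (953^1)^2 ≡ 953^2 = 908209 ≡ 336 (mod 1193)
953^4 = (953^2)^2 ≡ 336^2 = 112896 ≡ 754 (mod 1193)
953^8 = (953^4)^2 ≡ 754^2 = 568516 ≡ 648 (mod 1193)
953^16 = (953^8)^2 ≡ 648^2 = 419904 ≡ 1161 (mod 1193)
953^27 = 953^16 · 953^8 · 953^2 · 953^1 ≡ 1161 · 648 · 336 · 953 ≡ 485 (mod 1193).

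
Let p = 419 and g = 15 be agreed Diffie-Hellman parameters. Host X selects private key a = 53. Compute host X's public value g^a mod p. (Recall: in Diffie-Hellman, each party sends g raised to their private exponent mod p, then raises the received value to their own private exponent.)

198

Public value = 15^53 mod 419.
15^1 ≡ 15 (mod 419)
15^2 = (15^1)^2 ≡ 15^2 = 225 ≡ 225 (mod 419)
15^4 = (15^2)^2 ≡ 225^2 = 50625 ≡ 345 (mod 419)
15^8 = (15^4)^2 ≡ 345^2 = 119025 ≡ 29 (mod 419)
15^16 = (15^8)^2 ≡ 29^2 = 841 ≡ 3 (mod 419)
15^32 = (15^16)^2 ≡ 3^2 = 9 ≡ 9 (mod 419)
15^53 = 15^32 · 15^16 · 15^4 · 15^1 ≡ 9 · 3 · 345 · 15 ≡ 198 (mod 419).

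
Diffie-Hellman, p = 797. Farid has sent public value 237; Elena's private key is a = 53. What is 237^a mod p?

Shared key K = 237^53 mod 797.
237^1 ≡ 237 (mod 797)
237^2 = (237^1)^2 ≡ 237^2 = 56169 ≡ 379 (mod 797)
237^4 = (237^2)^2 ≡ 379^2 = 143641 ≡ 181 (mod 797)
237^8 = (237^4)^2 ≡ 181^2 = 32761 ≡ 84 (mod 797)
237^16 = (237^8)^2 ≡ 84^2 = 7056 ≡ 680 (mod 797)
237^32 = (237^16)^2 ≡ 680^2 = 462400 ≡ 140 (mod 797)
237^53 = 237^32 · 237^16 · 237^4 · 237^1 ≡ 140 · 680 · 181 · 237 ≡ 671 (mod 797).

671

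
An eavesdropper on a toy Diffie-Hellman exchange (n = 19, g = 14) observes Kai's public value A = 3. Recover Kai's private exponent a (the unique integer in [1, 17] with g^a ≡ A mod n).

7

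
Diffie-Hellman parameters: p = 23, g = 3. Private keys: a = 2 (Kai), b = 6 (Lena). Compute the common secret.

Lena sends B = g^b mod p = 3^6 mod 23.
3^1 ≡ 3 (mod 23)
3^2 = (3^1)^2 ≡ 3^2 = 9 ≡ 9 (mod 23)
3^4 = (3^2)^2 ≡ 9^2 = 81 ≡ 12 (mod 23)
3^6 = 3^4 · 3^2 ≡ 12 · 9 ≡ 16 (mod 23).
So B = 16. Kai then computes K = B^a mod p = 16^2 mod 23.
16^1 ≡ 16 (mod 23)
16^2 = (16^1)^2 ≡ 16^2 = 256 ≡ 3 (mod 23)

3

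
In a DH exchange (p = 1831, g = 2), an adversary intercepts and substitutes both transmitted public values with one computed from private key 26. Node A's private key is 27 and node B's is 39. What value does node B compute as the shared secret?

Node B receives an adversary's public value M = 2^26 mod 1831 instead of the honest one.
2^1 ≡ 2 (mod 1831)
2^2 = (2^1)^2 ≡ 2^2 = 4 ≡ 4 (mod 1831)
2^4 = (2^2)^2 ≡ 4^2 = 16 ≡ 16 (mod 1831)
2^8 = (2^4)^2 ≡ 16^2 = 256 ≡ 256 (mod 1831)
2^16 = (2^8)^2 ≡ 256^2 = 65536 ≡ 1451 (mod 1831)
2^26 = 2^16 · 2^8 · 2^2 ≡ 1451 · 256 · 4 ≡ 883 (mod 1831).
So M = 883. Node B computes K = M^39 mod 1831.
883^1 ≡ 883 (mod 1831)
883^2 = (883^1)^2 ≡ 883^2 = 779689 ≡ 1514 (mod 1831)
883^4 = (883^2)^2 ≡ 1514^2 = 2292196 ≡ 1615 (mod 1831)
883^8 = (883^4)^2 ≡ 1615^2 = 2608225 ≡ 881 (mod 1831)
883^16 = (883^8)^2 ≡ 881^2 = 776161 ≡ 1648 (mod 1831)
883^32 = (883^16)^2 ≡ 1648^2 = 2715904 ≡ 531 (mod 1831)
883^39 = 883^32 · 883^4 · 883^2 · 883^1 ≡ 531 · 1615 · 1514 · 883 ≡ 451 (mod 1831).

451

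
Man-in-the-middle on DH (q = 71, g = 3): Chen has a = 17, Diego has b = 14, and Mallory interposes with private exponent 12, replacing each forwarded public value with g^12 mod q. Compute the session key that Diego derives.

Diego receives Mallory's public value M = 3^12 mod 71 instead of the honest one.
3^1 ≡ 3 (mod 71)
3^2 = (3^1)^2 ≡ 3^2 = 9 ≡ 9 (mod 71)
3^4 = (3^2)^2 ≡ 9^2 = 81 ≡ 10 (mod 71)
3^8 = (3^4)^2 ≡ 10^2 = 100 ≡ 29 (mod 71)
3^12 = 3^8 · 3^4 ≡ 29 · 10 ≡ 6 (mod 71).
So M = 6. Diego computes K = M^14 mod 71.
6^1 ≡ 6 (mod 71)
6^2 = (6^1)^2 ≡ 6^2 = 36 ≡ 36 (mod 71)
6^4 = (6^2)^2 ≡ 36^2 = 1296 ≡ 18 (mod 71)
6^8 = (6^4)^2 ≡ 18^2 = 324 ≡ 40 (mod 71)
6^14 = 6^8 · 6^4 · 6^2 ≡ 40 · 18 · 36 ≡ 5 (mod 71).

5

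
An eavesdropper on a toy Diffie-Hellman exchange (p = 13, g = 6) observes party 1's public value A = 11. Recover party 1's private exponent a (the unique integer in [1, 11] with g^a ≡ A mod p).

11

Try successive powers of 6 modulo 13:
6^1 ≡ 6
6^2 ≡ 10
6^3 ≡ 8
6^4 ≡ 9
6^5 ≡ 2
6^6 ≡ 12
6^7 ≡ 7
6^8 ≡ 3
6^9 ≡ 5
6^10 ≡ 4
6^11 ≡ 11
Found: a = 11.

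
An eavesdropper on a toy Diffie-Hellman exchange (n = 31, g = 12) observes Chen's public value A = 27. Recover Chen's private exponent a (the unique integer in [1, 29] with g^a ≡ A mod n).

Try successive powers of 12 modulo 31:
12^1 ≡ 12
12^2 ≡ 20
12^3 ≡ 23
12^4 ≡ 28
12^5 ≡ 26
12^6 ≡ 2
12^7 ≡ 24
12^8 ≡ 9
12^9 ≡ 15
12^10 ≡ 25
12^11 ≡ 21
12^12 ≡ 4
12^13 ≡ 17
12^14 ≡ 18
12^15 ≡ 30
12^16 ≡ 19
12^17 ≡ 11
12^18 ≡ 8
12^19 ≡ 3
12^20 ≡ 5
12^21 ≡ 29
12^22 ≡ 7
12^23 ≡ 22
12^24 ≡ 16
12^25 ≡ 6
12^26 ≡ 10
12^27 ≡ 27
Found: a = 27.

27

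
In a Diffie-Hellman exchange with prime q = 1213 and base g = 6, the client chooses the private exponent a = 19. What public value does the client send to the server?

1051

Public value = 6^19 (mod 1213).
6^1 ≡ 6 (mod 1213)
6^2 = (6^1)^2 ≡ 6^2 = 36 ≡ 36 (mod 1213)
6^4 = (6^2)^2 ≡ 36^2 = 1296 ≡ 83 (mod 1213)
6^8 = (6^4)^2 ≡ 83^2 = 6889 ≡ 824 (mod 1213)
6^16 = (6^8)^2 ≡ 824^2 = 678976 ≡ 909 (mod 1213)
6^19 = 6^16 · 6^2 · 6^1 ≡ 909 · 36 · 6 ≡ 1051 (mod 1213).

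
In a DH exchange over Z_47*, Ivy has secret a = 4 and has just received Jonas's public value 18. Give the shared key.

Shared key K = 18^4 mod 47.
18^1 ≡ 18 (mod 47)
18^2 = (18^1)^2 ≡ 18^2 = 324 ≡ 42 (mod 47)
18^4 = (18^2)^2 ≡ 42^2 = 1764 ≡ 25 (mod 47)

25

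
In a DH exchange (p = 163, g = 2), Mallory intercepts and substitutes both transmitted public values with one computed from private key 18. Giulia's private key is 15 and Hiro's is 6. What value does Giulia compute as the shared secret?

Giulia receives Mallory's public value M = 2^18 mod 163 instead of the honest one.
2^1 ≡ 2 (mod 163)
2^2 = (2^1)^2 ≡ 2^2 = 4 ≡ 4 (mod 163)
2^4 = (2^2)^2 ≡ 4^2 = 16 ≡ 16 (mod 163)
2^8 = (2^4)^2 ≡ 16^2 = 256 ≡ 93 (mod 163)
2^16 = (2^8)^2 ≡ 93^2 = 8649 ≡ 10 (mod 163)
2^18 = 2^16 · 2^2 ≡ 10 · 4 ≡ 40 (mod 163).
So M = 40. Giulia computes K = M^15 mod 163.
40^1 ≡ 40 (mod 163)
40^2 = (40^1)^2 ≡ 40^2 = 1600 ≡ 133 (mod 163)
40^4 = (40^2)^2 ≡ 133^2 = 17689 ≡ 85 (mod 163)
40^8 = (40^4)^2 ≡ 85^2 = 7225 ≡ 53 (mod 163)
40^15 = 40^8 · 40^4 · 40^2 · 40^1 ≡ 53 · 85 · 133 · 40 ≡ 58 (mod 163).

58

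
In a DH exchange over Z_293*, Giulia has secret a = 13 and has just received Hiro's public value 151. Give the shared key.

Shared key K = 151^13 mod 293.
151^1 ≡ 151 (mod 293)
151^2 = (151^1)^2 ≡ 151^2 = 22801 ≡ 240 (mod 293)
151^4 = (151^2)^2 ≡ 240^2 = 57600 ≡ 172 (mod 293)
151^8 = (151^4)^2 ≡ 172^2 = 29584 ≡ 284 (mod 293)
151^13 = 151^8 · 151^4 · 151^1 ≡ 284 · 172 · 151 ≡ 66 (mod 293).

66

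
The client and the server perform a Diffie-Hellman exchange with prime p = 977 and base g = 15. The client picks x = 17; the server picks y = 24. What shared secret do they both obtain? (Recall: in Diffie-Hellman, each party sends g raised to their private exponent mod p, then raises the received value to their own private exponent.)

The server sends B = g^y mod p = 15^24 mod 977.
15^1 ≡ 15 (mod 977)
15^2 = (15^1)^2 ≡ 15^2 = 225 ≡ 225 (mod 977)
15^4 = (15^2)^2 ≡ 225^2 = 50625 ≡ 798 (mod 977)
15^8 = (15^4)^2 ≡ 798^2 = 636804 ≡ 777 (mod 977)
15^16 = (15^8)^2 ≡ 777^2 = 603729 ≡ 920 (mod 977)
15^24 = 15^16 · 15^8 ≡ 920 · 777 ≡ 653 (mod 977).
So B = 653. The client then computes K = B^x mod p = 653^17 mod 977.
653^1 ≡ 653 (mod 977)
653^2 = (653^1)^2 ≡ 653^2 = 426409 ≡ 437 (mod 977)
653^4 = (653^2)^2 ≡ 437^2 = 190969 ≡ 454 (mod 977)
653^8 = (653^4)^2 ≡ 454^2 = 206116 ≡ 946 (mod 977)
653^16 = (653^8)^2 ≡ 946^2 = 894916 ≡ 961 (mod 977)
653^17 = 653^16 · 653^1 ≡ 961 · 653 ≡ 299 (mod 977).

299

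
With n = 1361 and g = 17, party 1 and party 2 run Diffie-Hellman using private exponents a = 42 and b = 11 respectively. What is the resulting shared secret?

Party 2 sends B = g^b mod n = 17^11 mod 1361.
17^1 ≡ 17 (mod 1361)
17^2 = (17^1)^2 ≡ 17^2 = 289 ≡ 289 (mod 1361)
17^4 = (17^2)^2 ≡ 289^2 = 83521 ≡ 500 (mod 1361)
17^8 = (17^4)^2 ≡ 500^2 = 250000 ≡ 937 (mod 1361)
17^11 = 17^8 · 17^2 · 17^1 ≡ 937 · 289 · 17 ≡ 579 (mod 1361).
So B = 579. Party 1 then computes K = B^a mod n = 579^42 mod 1361.
579^1 ≡ 579 (mod 1361)
579^2 = (579^1)^2 ≡ 579^2 = 335241 ≡ 435 (mod 1361)
579^4 = (579^2)^2 ≡ 435^2 = 189225 ≡ 46 (mod 1361)
579^8 = (579^4)^2 ≡ 46^2 = 2116 ≡ 755 (mod 1361)
579^16 = (579^8)^2 ≡ 755^2 = 570025 ≡ 1127 (mod 1361)
579^32 = (579^16)^2 ≡ 1127^2 = 1270129 ≡ 316 (mod 1361)
579^42 = 579^32 · 579^8 · 579^2 ≡ 316 · 755 · 435 ≡ 606 (mod 1361).

606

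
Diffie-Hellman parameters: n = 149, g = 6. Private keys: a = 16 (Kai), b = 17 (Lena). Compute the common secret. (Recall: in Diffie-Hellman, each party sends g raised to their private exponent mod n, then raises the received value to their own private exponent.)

80

Lena sends B = g^b mod n = 6^17 mod 149.
6^1 ≡ 6 (mod 149)
6^2 = (6^1)^2 ≡ 6^2 = 36 ≡ 36 (mod 149)
6^4 = (6^2)^2 ≡ 36^2 = 1296 ≡ 104 (mod 149)
6^8 = (6^4)^2 ≡ 104^2 = 10816 ≡ 88 (mod 149)
6^16 = (6^8)^2 ≡ 88^2 = 7744 ≡ 145 (mod 149)
6^17 = 6^16 · 6^1 ≡ 145 · 6 ≡ 125 (mod 149).
So B = 125. Kai then computes K = B^a mod n = 125^16 mod 149.
125^1 ≡ 125 (mod 149)
125^2 = (125^1)^2 ≡ 125^2 = 15625 ≡ 129 (mod 149)
125^4 = (125^2)^2 ≡ 129^2 = 16641 ≡ 102 (mod 149)
125^8 = (125^4)^2 ≡ 102^2 = 10404 ≡ 123 (mod 149)
125^16 = (125^8)^2 ≡ 123^2 = 15129 ≡ 80 (mod 149)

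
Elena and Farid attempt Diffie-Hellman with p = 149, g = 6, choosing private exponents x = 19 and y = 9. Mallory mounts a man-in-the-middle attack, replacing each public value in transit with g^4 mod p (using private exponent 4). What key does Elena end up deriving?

36

Elena receives Mallory's public value M = 6^4 mod 149 instead of the honest one.
6^1 ≡ 6 (mod 149)
6^2 = (6^1)^2 ≡ 6^2 = 36 ≡ 36 (mod 149)
6^4 = (6^2)^2 ≡ 36^2 = 1296 ≡ 104 (mod 149)
So M = 104. Elena computes K = M^19 mod 149.
104^1 ≡ 104 (mod 149)
104^2 = (104^1)^2 ≡ 104^2 = 10816 ≡ 88 (mod 149)
104^4 = (104^2)^2 ≡ 88^2 = 7744 ≡ 145 (mod 149)
104^8 = (104^4)^2 ≡ 145^2 = 21025 ≡ 16 (mod 149)
104^16 = (104^8)^2 ≡ 16^2 = 256 ≡ 107 (mod 149)
104^19 = 104^16 · 104^2 · 104^1 ≡ 107 · 88 · 104 ≡ 36 (mod 149).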